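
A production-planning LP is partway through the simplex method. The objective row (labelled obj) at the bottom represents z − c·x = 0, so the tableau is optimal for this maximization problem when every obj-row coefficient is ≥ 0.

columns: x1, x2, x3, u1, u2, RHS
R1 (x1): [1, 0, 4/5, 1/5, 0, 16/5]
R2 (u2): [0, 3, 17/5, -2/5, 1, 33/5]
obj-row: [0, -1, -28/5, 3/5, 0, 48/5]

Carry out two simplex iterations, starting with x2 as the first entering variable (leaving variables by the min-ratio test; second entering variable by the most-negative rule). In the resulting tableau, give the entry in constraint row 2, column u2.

5/17

Ratio test on column x2 — row 1: entry 0 ≤ 0; row 2: (33/5)/3 = 11/5. Minimum is 11/5 at row 2 (u2 leaves); pivot element 3.
Divide row 2 by 3; eliminate column x2 from the other rows.
Second iteration: most negative obj-row entry is -67/15 in column x3, so x3 enters.
Ratio test on column x3 — row 1: (16/5)/(4/5) = 4; row 2: (11/5)/(17/15) = 33/17. Minimum is 33/17 at row 2 (x2 leaves); pivot element 17/15.
Divide row 2 by 17/15; eliminate column x3 from the other rows.
After both pivots, the entry at constraint row 2, column u2 is 5/17.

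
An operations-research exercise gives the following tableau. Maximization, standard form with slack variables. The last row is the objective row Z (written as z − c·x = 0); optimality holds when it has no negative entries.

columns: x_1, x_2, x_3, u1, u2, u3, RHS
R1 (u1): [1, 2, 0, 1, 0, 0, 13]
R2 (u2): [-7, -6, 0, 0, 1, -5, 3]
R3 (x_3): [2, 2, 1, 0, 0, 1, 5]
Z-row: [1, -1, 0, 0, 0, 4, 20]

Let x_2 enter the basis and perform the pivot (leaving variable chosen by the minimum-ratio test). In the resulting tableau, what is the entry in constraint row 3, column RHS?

5/2

Ratio test on column x_2 — row 1: 13/2 = 13/2; row 2: entry -6 ≤ 0; row 3: 5/2 = 5/2. Minimum is 5/2 at row 3 (x_3 leaves); pivot element 2.
Divide row 3 by 2; eliminate column x_2 from the other rows.
In the new row 3, the RHS entry is the old entry divided by the pivot: 5/2 = 5/2.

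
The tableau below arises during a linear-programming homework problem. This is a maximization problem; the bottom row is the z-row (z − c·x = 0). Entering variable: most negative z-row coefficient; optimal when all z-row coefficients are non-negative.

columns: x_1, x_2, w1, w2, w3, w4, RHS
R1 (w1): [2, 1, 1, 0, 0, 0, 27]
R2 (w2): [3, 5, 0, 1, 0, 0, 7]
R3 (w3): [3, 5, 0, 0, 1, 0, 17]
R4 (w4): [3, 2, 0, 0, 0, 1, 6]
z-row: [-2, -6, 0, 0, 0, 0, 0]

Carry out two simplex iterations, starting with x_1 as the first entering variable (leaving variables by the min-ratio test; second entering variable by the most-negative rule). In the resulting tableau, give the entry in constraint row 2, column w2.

Ratio test on column x_1 — row 1: 27/2 = 27/2; row 2: 7/3 = 7/3; row 3: 17/3 = 17/3; row 4: 6/3 = 2. Minimum is 2 at row 4 (w4 leaves); pivot element 3.
Divide row 4 by 3; eliminate column x_1 from the other rows.
Second iteration: most negative z-row entry is -14/3 in column x_2, so x_2 enters.
Ratio test on column x_2 — row 1: entry -1/3 ≤ 0; row 2: 1/3 = 1/3; row 3: 11/3 = 11/3; row 4: 2/(2/3) = 3. Minimum is 1/3 at row 2 (w2 leaves); pivot element 3.
Divide row 2 by 3; eliminate column x_2 from the other rows.
After both pivots, the entry at constraint row 2, column w2 is 1/3.

1/3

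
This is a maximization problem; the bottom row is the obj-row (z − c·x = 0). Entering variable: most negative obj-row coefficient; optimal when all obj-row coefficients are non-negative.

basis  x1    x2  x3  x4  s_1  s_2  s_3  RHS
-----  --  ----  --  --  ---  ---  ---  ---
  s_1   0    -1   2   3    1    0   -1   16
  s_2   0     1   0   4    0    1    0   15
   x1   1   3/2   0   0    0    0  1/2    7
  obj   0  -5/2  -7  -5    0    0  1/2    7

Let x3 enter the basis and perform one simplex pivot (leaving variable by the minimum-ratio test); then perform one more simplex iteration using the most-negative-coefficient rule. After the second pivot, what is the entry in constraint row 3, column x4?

0

Ratio test on column x3 — row 1: 16/2 = 8; row 2: entry 0 ≤ 0; row 3: entry 0 ≤ 0. Minimum is 8 at row 1 (s_1 leaves); pivot element 2.
Divide row 1 by 2; eliminate column x3 from the other rows.
Second iteration: most negative obj-row entry is -6 in column x2, so x2 enters.
Ratio test on column x2 — row 1: entry -1/2 ≤ 0; row 2: 15/1 = 15; row 3: 7/(3/2) = 14/3. Minimum is 14/3 at row 3 (x1 leaves); pivot element 3/2.
Divide row 3 by 3/2; eliminate column x2 from the other rows.
After both pivots, the entry at constraint row 3, column x4 is 0.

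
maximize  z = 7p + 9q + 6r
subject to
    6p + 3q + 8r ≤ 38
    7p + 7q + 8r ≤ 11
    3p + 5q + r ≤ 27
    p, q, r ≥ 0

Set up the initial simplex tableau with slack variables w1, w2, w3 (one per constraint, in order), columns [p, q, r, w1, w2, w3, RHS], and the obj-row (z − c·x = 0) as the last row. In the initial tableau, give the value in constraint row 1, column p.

6

Constraint 1 has coefficient 6 on p.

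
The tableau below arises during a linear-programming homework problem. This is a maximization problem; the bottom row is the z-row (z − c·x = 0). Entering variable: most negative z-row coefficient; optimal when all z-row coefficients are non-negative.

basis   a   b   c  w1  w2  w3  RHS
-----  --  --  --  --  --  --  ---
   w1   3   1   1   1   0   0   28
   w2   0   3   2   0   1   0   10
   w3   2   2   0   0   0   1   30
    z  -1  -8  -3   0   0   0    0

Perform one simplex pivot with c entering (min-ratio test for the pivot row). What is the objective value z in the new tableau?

15

Ratio test on column c — row 1: 28/1 = 28; row 2: 10/2 = 5; row 3: entry 0 ≤ 0. Minimum is 5 at row 2 (w2 leaves); pivot element 2.
Pivot on row 2; the z-row RHS becomes 0 − (-3)·5 = 15.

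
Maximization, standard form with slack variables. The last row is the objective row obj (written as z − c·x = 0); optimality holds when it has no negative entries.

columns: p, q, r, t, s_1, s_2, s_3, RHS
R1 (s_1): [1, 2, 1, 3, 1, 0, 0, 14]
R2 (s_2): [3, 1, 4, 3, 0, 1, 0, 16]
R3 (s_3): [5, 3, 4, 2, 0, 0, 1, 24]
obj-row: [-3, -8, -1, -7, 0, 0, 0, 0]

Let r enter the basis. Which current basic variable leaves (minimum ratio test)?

Column r entries and ratios — s_1: 14/1 = 14; s_2: 16/4 = 4; s_3: 24/4 = 6.
Smallest ratio is 4 in the row of s_2, so s_2 leaves.

s_2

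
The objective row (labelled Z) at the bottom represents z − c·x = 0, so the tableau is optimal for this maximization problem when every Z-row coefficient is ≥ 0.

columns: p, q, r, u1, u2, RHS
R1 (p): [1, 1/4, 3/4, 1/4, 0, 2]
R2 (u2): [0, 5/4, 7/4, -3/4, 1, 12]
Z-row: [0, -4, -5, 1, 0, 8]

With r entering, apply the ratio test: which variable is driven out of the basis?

p

Column r entries and ratios — p: 2/(3/4) = 8/3; u2: 12/(7/4) = 48/7.
Smallest ratio is 8/3 in the row of p, so p leaves.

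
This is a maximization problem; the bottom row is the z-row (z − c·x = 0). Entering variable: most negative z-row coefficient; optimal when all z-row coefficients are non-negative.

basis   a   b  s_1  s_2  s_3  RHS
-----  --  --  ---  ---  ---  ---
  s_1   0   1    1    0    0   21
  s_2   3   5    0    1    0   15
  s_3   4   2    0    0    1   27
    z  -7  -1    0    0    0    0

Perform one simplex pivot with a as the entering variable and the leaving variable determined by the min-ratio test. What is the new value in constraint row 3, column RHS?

7

Ratio test on column a — row 1: entry 0 ≤ 0; row 2: 15/3 = 5; row 3: 27/4 = 27/4. Minimum is 5 at row 2 (s_2 leaves); pivot element 3.
Divide row 2 by 3; eliminate column a from the other rows.
Row 3 update in column RHS: 27 − 4·5 = 7.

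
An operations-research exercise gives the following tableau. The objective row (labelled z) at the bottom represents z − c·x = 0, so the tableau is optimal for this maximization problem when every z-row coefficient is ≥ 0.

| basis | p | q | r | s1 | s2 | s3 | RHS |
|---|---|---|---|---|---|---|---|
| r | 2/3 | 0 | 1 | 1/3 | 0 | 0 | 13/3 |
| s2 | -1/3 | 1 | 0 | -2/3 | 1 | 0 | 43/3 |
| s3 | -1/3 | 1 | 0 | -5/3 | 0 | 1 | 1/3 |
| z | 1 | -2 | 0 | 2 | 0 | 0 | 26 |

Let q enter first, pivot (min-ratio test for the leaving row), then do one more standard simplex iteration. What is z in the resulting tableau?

Ratio test on column q — row 1: entry 0 ≤ 0; row 2: (43/3)/1 = 43/3; row 3: (1/3)/1 = 1/3. Minimum is 1/3 at row 3 (s3 leaves); pivot element 1.
Pivot on row 3; the z-row RHS becomes 26 − (-2)·(1/3) = 80/3.
Next entering variable (most negative z-row entry -4/3): s1.
Ratio test on column s1 — row 1: (13/3)/(1/3) = 13; row 2: 14/1 = 14; row 3: entry -5/3 ≤ 0. Minimum is 13 at row 1 (r leaves); pivot element 1/3.
After the second pivot the z-row RHS is 80/3 − (-4/3)·13 = 44.

44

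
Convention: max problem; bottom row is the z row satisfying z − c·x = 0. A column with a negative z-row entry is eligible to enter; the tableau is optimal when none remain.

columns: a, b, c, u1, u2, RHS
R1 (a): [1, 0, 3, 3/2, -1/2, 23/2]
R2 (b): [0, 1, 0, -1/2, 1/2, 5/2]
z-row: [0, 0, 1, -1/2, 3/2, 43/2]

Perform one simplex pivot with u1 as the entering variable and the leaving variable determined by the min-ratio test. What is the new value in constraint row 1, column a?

2/3

Ratio test on column u1 — row 1: (23/2)/(3/2) = 23/3; row 2: entry -1/2 ≤ 0. Minimum is 23/3 at row 1 (a leaves); pivot element 3/2.
Divide row 1 by 3/2; eliminate column u1 from the other rows.
In the new row 1, the a entry is the old entry divided by the pivot: 1/(3/2) = 2/3.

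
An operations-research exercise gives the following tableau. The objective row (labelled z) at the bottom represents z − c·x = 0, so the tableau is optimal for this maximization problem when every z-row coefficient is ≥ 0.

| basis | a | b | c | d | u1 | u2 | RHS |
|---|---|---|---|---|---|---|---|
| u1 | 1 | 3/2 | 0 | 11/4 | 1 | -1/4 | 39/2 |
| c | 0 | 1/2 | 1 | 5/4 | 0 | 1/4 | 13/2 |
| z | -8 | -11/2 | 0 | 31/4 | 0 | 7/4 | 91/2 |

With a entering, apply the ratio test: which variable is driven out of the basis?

u1

Column a entries and ratios — u1: (39/2)/1 = 39/2; c: 0 ≤ 0, skip.
Smallest ratio is 39/2 in the row of u1, so u1 leaves.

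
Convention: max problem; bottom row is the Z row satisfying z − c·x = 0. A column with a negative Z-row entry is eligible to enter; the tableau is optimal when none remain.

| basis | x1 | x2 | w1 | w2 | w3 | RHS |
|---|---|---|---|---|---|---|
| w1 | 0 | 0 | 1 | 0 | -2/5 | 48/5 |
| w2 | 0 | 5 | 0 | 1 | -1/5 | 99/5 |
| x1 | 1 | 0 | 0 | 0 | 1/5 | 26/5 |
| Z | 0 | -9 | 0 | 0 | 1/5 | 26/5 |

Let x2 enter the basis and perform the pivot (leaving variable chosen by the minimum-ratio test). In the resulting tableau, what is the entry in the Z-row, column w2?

9/5

Ratio test on column x2 — row 1: entry 0 ≤ 0; row 2: (99/5)/5 = 99/25; row 3: entry 0 ≤ 0. Minimum is 99/25 at row 2 (w2 leaves); pivot element 5.
Divide row 2 by 5; eliminate column x2 from the other rows.
Z-row update in column w2: 0 − (-9)·(1/5) = 9/5.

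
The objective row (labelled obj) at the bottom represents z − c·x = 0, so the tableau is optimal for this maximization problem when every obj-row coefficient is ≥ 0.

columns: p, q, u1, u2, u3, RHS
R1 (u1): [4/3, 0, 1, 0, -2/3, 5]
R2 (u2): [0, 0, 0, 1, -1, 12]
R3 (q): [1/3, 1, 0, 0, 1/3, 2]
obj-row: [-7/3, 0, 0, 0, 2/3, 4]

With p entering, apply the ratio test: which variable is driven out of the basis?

u1

Column p entries and ratios — u1: 5/(4/3) = 15/4; u2: 0 ≤ 0, skip; q: 2/(1/3) = 6.
Smallest ratio is 15/4 in the row of u1, so u1 leaves.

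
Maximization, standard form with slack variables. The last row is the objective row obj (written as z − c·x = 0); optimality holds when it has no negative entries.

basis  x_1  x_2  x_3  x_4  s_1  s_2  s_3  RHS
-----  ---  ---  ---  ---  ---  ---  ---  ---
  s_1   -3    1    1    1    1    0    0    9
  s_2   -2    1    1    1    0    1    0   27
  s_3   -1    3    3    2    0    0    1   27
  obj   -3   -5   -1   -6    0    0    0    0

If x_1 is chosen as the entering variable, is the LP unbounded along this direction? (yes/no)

yes

Every constraint-row entry in column x_1 is ≤ 0, so increasing x_1 is unbounded.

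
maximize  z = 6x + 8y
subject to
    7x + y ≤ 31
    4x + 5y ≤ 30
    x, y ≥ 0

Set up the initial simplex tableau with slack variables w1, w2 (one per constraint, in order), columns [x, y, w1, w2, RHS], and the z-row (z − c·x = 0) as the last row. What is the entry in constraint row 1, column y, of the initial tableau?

Constraint 1 has coefficient 1 on y.

1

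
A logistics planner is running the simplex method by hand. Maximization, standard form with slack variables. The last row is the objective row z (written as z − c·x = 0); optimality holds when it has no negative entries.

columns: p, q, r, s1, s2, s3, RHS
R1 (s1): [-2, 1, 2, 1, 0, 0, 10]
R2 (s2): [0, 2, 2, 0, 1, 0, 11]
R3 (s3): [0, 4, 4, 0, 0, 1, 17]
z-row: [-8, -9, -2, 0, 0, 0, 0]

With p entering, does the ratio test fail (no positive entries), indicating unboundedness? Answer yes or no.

yes

Every constraint-row entry in column p is ≤ 0, so increasing p is unbounded.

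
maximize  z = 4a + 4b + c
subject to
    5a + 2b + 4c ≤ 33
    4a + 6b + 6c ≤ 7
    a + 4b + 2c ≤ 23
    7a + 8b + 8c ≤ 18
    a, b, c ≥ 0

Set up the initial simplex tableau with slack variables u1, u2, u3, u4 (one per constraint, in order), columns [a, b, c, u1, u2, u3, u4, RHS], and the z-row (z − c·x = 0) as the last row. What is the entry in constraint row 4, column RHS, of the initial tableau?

18

The RHS of constraint 4 is b_4 = 18.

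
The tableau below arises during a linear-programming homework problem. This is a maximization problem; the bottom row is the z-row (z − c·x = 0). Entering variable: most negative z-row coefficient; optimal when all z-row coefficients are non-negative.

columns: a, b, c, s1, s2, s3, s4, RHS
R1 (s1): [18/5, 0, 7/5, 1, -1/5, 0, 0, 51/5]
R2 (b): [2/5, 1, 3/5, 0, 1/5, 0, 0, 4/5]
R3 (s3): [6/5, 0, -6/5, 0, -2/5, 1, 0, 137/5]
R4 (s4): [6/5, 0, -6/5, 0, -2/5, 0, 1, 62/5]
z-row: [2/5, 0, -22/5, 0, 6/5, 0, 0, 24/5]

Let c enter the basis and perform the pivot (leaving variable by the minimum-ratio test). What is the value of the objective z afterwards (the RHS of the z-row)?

32/3

Ratio test on column c — row 1: (51/5)/(7/5) = 51/7; row 2: (4/5)/(3/5) = 4/3; row 3: entry -6/5 ≤ 0; row 4: entry -6/5 ≤ 0. Minimum is 4/3 at row 2 (b leaves); pivot element 3/5.
Pivot on row 2; the z-row RHS becomes 24/5 − (-22/5)·(4/3) = 32/3.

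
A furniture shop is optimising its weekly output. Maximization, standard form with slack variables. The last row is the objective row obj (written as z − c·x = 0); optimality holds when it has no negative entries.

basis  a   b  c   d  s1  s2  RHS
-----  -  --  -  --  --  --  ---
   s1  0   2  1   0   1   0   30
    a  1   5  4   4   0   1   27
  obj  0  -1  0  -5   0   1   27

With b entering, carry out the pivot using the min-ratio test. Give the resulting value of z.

Ratio test on column b — row 1: 30/2 = 15; row 2: 27/5 = 27/5. Minimum is 27/5 at row 2 (a leaves); pivot element 5.
Pivot on row 2; the obj-row RHS becomes 27 − (-1)·(27/5) = 162/5.

162/5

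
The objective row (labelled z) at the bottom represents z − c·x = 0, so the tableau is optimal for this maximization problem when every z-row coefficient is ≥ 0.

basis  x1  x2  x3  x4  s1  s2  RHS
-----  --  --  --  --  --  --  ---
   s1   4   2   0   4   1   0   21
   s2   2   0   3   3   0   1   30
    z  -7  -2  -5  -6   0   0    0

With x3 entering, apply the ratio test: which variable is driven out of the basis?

Column x3 entries and ratios — s1: 0 ≤ 0, skip; s2: 30/3 = 10.
Smallest ratio is 10 in the row of s2, so s2 leaves.

s2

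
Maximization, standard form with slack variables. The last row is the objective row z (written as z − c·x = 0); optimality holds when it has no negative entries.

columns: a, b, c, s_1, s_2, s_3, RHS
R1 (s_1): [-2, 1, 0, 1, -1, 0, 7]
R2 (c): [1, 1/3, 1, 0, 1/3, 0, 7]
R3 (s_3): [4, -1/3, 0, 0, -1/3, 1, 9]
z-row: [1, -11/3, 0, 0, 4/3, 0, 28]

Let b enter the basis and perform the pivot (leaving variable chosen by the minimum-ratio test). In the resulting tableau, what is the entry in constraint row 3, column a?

10/3

Ratio test on column b — row 1: 7/1 = 7; row 2: 7/(1/3) = 21; row 3: entry -1/3 ≤ 0. Minimum is 7 at row 1 (s_1 leaves); pivot element 1.
Divide row 1 by 1; eliminate column b from the other rows.
Row 3 update in column a: 4 − (-1/3)·(-2) = 10/3.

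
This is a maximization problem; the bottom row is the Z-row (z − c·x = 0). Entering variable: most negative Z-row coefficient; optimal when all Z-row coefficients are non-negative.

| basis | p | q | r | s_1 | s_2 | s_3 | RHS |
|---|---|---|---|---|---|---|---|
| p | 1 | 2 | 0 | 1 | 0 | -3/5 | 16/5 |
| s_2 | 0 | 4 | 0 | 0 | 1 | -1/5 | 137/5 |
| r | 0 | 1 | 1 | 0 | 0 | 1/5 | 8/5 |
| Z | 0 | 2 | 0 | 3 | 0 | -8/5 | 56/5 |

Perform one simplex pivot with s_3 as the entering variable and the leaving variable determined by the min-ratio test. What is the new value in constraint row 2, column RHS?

29

Ratio test on column s_3 — row 1: entry -3/5 ≤ 0; row 2: entry -1/5 ≤ 0; row 3: (8/5)/(1/5) = 8. Minimum is 8 at row 3 (r leaves); pivot element 1/5.
Divide row 3 by 1/5; eliminate column s_3 from the other rows.
Row 2 update in column RHS: 137/5 − (-1/5)·8 = 29.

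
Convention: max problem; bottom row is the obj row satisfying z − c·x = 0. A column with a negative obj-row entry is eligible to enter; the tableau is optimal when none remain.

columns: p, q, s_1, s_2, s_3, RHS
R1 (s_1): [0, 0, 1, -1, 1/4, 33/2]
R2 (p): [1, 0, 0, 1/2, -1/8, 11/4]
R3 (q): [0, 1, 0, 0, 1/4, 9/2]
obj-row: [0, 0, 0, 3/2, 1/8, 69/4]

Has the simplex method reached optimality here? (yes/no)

yes

Every obj-row coefficient is ≥ 0, so the tableau is optimal.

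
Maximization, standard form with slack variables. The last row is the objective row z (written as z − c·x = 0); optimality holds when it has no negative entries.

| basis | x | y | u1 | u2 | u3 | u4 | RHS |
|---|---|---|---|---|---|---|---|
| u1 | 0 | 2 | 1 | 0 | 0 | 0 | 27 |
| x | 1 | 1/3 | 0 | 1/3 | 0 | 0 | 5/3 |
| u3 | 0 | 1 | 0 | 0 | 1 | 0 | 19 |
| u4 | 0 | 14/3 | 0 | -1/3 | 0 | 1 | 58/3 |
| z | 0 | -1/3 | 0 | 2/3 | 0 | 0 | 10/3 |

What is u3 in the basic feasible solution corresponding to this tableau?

u3 is basic (row 3); its value is the RHS of that row, 19.

19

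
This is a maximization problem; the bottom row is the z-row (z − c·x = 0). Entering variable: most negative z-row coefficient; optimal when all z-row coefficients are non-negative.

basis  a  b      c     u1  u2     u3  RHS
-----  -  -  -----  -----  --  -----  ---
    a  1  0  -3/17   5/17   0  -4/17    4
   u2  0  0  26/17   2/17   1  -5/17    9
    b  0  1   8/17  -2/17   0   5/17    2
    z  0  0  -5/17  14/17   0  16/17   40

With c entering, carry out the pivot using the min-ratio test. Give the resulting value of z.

165/4

Ratio test on column c — row 1: entry -3/17 ≤ 0; row 2: 9/(26/17) = 153/26; row 3: 2/(8/17) = 17/4. Minimum is 17/4 at row 3 (b leaves); pivot element 8/17.
Pivot on row 3; the z-row RHS becomes 40 − (-5/17)·(17/4) = 165/4.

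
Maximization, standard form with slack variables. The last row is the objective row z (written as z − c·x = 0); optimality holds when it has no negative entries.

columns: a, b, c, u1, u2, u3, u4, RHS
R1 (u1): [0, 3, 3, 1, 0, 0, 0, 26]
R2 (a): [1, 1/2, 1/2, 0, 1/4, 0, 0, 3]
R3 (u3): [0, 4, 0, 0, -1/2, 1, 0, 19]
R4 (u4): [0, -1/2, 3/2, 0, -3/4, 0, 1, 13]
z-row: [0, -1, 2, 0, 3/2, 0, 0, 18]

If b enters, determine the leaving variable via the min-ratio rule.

u3

Column b entries and ratios — u1: 26/3 = 26/3; a: 3/(1/2) = 6; u3: 19/4 = 19/4; u4: -1/2 ≤ 0, skip.
Smallest ratio is 19/4 in the row of u3, so u3 leaves.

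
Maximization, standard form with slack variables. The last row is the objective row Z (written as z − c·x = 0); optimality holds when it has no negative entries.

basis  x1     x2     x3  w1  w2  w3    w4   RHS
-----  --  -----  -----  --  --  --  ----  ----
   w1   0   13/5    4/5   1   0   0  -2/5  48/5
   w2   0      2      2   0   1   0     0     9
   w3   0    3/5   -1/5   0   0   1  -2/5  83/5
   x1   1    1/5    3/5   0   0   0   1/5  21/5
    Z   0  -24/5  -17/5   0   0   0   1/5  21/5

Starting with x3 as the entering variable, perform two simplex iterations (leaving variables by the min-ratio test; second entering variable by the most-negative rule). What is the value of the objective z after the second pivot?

Ratio test on column x3 — row 1: (48/5)/(4/5) = 12; row 2: 9/2 = 9/2; row 3: entry -1/5 ≤ 0; row 4: (21/5)/(3/5) = 7. Minimum is 9/2 at row 2 (w2 leaves); pivot element 2.
Pivot on row 2; the Z-row RHS becomes 21/5 − (-17/5)·(9/2) = 39/2.
Next entering variable (most negative Z-row entry -7/5): x2.
Ratio test on column x2 — row 1: 6/(9/5) = 10/3; row 2: (9/2)/1 = 9/2; row 3: (35/2)/(4/5) = 175/8; row 4: entry -2/5 ≤ 0. Minimum is 10/3 at row 1 (w1 leaves); pivot element 9/5.
After the second pivot the Z-row RHS is 39/2 − (-7/5)·(10/3) = 145/6.

145/6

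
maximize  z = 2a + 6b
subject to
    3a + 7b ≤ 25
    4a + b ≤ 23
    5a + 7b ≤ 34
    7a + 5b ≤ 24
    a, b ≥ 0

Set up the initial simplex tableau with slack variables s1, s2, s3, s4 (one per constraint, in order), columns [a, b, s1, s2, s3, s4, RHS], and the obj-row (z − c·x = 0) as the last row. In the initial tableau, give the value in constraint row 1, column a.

Constraint 1 has coefficient 3 on a.

3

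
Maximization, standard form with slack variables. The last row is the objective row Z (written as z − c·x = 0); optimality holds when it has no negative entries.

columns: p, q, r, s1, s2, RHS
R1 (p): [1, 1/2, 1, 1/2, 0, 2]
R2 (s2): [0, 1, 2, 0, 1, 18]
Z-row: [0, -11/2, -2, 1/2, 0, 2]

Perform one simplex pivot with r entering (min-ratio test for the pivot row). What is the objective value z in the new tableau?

Ratio test on column r — row 1: 2/1 = 2; row 2: 18/2 = 9. Minimum is 2 at row 1 (p leaves); pivot element 1.
Pivot on row 1; the Z-row RHS becomes 2 − (-2)·2 = 6.

6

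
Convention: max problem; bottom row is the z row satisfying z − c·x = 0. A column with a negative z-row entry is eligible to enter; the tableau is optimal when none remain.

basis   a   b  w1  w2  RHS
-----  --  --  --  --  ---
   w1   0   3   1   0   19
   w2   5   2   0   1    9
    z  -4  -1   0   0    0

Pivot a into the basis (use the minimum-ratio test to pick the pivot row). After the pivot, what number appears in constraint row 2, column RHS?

Ratio test on column a — row 1: entry 0 ≤ 0; row 2: 9/5 = 9/5. Minimum is 9/5 at row 2 (w2 leaves); pivot element 5.
Divide row 2 by 5; eliminate column a from the other rows.
In the new row 2, the RHS entry is the old entry divided by the pivot: 9/5 = 9/5.

9/5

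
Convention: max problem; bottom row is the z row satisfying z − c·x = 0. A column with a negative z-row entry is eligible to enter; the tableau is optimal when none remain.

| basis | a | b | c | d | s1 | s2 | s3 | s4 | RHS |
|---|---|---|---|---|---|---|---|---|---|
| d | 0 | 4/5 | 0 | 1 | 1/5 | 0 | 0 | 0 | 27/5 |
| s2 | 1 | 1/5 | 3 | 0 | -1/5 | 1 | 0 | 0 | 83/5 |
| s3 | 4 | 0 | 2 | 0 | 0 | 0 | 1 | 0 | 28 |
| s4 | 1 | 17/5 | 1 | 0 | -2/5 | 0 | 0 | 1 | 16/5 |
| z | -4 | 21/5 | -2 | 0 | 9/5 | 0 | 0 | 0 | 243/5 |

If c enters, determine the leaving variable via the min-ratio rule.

s4

Column c entries and ratios — d: 0 ≤ 0, skip; s2: (83/5)/3 = 83/15; s3: 28/2 = 14; s4: (16/5)/1 = 16/5.
Smallest ratio is 16/5 in the row of s4, so s4 leaves.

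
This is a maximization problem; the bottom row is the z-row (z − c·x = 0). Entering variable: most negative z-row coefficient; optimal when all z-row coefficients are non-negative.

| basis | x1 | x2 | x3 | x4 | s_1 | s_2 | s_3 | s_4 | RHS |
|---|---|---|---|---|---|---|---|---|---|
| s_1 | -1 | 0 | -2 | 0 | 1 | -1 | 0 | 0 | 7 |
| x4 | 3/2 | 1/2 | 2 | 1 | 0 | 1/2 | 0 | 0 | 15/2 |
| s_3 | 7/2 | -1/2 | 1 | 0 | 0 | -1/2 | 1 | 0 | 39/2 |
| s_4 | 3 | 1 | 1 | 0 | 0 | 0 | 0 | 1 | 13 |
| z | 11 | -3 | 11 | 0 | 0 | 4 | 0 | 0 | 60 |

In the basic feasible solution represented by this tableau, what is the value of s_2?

0

s_2 is not in the basis, so in the current basic feasible solution s_2 = 0.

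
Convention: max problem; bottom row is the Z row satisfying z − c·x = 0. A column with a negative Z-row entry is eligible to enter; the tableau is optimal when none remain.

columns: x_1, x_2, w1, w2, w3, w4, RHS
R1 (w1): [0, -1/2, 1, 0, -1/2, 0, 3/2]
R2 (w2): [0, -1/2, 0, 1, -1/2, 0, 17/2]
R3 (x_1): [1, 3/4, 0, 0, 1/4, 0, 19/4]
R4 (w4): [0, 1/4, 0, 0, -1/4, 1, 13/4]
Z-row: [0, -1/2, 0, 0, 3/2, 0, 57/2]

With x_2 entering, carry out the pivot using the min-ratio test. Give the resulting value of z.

Ratio test on column x_2 — row 1: entry -1/2 ≤ 0; row 2: entry -1/2 ≤ 0; row 3: (19/4)/(3/4) = 19/3; row 4: (13/4)/(1/4) = 13. Minimum is 19/3 at row 3 (x_1 leaves); pivot element 3/4.
Pivot on row 3; the Z-row RHS becomes 57/2 − (-1/2)·(19/3) = 95/3.

95/3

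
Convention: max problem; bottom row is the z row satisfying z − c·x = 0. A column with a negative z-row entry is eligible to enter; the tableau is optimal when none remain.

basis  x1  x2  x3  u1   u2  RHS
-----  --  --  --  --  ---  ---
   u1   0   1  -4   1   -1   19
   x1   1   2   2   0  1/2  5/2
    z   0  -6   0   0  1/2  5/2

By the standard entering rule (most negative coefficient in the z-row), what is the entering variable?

x2

Negative z-row entries: x2: -6.
The most negative is -6 in column x2, so x2 enters.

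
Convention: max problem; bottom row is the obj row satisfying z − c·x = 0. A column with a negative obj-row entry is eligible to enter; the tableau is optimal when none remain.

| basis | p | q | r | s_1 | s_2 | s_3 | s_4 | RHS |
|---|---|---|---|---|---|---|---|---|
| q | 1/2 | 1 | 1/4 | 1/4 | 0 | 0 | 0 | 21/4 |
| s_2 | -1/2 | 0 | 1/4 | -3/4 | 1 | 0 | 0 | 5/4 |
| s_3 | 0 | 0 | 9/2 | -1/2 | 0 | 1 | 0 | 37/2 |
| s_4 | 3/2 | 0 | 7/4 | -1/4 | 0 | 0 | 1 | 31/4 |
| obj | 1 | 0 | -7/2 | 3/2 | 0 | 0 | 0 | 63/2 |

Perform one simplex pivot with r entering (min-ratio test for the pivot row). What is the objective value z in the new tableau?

413/9

Ratio test on column r — row 1: (21/4)/(1/4) = 21; row 2: (5/4)/(1/4) = 5; row 3: (37/2)/(9/2) = 37/9; row 4: (31/4)/(7/4) = 31/7. Minimum is 37/9 at row 3 (s_3 leaves); pivot element 9/2.
Pivot on row 3; the obj-row RHS becomes 63/2 − (-7/2)·(37/9) = 413/9.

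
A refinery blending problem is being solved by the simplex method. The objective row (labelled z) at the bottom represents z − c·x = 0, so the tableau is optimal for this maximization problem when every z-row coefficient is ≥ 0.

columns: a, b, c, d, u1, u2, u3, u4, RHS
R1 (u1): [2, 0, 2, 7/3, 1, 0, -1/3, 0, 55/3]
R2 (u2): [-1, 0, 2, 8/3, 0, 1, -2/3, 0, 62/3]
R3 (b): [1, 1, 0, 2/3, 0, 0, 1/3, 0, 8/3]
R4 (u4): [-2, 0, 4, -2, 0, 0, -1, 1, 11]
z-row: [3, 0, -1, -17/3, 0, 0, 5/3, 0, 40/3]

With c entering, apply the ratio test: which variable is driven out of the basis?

Column c entries and ratios — u1: (55/3)/2 = 55/6; u2: (62/3)/2 = 31/3; b: 0 ≤ 0, skip; u4: 11/4 = 11/4.
Smallest ratio is 11/4 in the row of u4, so u4 leaves.

u4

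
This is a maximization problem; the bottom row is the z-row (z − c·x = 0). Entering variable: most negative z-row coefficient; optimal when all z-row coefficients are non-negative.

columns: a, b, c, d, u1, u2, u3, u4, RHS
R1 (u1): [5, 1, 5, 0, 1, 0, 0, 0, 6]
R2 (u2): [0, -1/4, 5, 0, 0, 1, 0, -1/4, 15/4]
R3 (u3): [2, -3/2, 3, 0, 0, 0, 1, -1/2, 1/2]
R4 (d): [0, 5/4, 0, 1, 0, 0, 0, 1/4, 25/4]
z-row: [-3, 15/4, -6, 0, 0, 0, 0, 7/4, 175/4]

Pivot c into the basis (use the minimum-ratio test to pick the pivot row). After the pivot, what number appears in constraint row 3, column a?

2/3

Ratio test on column c — row 1: 6/5 = 6/5; row 2: (15/4)/5 = 3/4; row 3: (1/2)/3 = 1/6; row 4: entry 0 ≤ 0. Minimum is 1/6 at row 3 (u3 leaves); pivot element 3.
Divide row 3 by 3; eliminate column c from the other rows.
In the new row 3, the a entry is the old entry divided by the pivot: 2/3 = 2/3.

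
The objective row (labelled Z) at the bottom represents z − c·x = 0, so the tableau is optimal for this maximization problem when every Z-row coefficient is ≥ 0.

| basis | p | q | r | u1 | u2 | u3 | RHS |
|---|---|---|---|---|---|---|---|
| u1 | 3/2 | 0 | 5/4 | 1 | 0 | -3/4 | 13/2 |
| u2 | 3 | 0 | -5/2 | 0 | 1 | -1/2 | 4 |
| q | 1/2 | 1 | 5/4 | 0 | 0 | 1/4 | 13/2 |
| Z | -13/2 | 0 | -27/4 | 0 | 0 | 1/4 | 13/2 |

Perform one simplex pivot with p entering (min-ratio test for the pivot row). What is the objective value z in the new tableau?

Ratio test on column p — row 1: (13/2)/(3/2) = 13/3; row 2: 4/3 = 4/3; row 3: (13/2)/(1/2) = 13. Minimum is 4/3 at row 2 (u2 leaves); pivot element 3.
Pivot on row 2; the Z-row RHS becomes 13/2 − (-13/2)·(4/3) = 91/6.

91/6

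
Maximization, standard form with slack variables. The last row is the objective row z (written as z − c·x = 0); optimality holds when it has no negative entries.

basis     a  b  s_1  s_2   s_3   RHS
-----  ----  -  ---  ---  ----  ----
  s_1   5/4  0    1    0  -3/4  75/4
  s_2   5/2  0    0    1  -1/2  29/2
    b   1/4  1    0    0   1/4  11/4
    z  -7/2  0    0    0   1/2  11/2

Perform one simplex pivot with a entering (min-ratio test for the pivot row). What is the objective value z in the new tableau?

Ratio test on column a — row 1: (75/4)/(5/4) = 15; row 2: (29/2)/(5/2) = 29/5; row 3: (11/4)/(1/4) = 11. Minimum is 29/5 at row 2 (s_2 leaves); pivot element 5/2.
Pivot on row 2; the z-row RHS becomes 11/2 − (-7/2)·(29/5) = 129/5.

129/5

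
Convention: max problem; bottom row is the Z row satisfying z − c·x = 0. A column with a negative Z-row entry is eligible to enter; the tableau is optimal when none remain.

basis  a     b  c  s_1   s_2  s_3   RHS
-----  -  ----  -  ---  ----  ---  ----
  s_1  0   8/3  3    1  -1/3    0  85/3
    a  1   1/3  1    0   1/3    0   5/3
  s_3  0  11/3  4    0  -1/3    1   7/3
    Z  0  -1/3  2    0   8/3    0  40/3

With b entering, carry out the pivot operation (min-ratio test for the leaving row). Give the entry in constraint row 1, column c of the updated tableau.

Ratio test on column b — row 1: (85/3)/(8/3) = 85/8; row 2: (5/3)/(1/3) = 5; row 3: (7/3)/(11/3) = 7/11. Minimum is 7/11 at row 3 (s_3 leaves); pivot element 11/3.
Divide row 3 by 11/3; eliminate column b from the other rows.
Row 1 update in column c: 3 − (8/3)·(12/11) = 1/11.

1/11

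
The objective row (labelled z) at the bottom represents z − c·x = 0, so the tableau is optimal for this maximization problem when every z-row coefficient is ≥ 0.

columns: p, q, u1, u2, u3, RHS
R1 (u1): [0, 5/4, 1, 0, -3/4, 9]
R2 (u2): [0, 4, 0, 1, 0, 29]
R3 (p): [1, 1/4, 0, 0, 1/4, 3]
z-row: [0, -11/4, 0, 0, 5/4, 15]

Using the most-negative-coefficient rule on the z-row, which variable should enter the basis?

Negative z-row entries: q: -11/4.
The most negative is -11/4 in column q, so q enters.

q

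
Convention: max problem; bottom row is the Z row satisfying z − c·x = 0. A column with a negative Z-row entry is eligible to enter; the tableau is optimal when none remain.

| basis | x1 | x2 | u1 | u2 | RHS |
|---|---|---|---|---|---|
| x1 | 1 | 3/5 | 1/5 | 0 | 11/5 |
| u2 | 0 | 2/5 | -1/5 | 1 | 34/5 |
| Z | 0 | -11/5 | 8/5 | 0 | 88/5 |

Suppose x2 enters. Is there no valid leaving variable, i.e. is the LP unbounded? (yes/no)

no

Column x2 has positive entries in row(s) 1, 2, so the ratio test bounds it — not unbounded.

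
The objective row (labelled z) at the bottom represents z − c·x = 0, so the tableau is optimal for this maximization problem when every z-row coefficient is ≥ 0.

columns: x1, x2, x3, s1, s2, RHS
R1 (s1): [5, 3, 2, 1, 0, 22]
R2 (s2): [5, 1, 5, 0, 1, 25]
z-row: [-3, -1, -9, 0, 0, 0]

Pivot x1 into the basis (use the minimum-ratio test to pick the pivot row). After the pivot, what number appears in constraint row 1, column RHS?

22/5

Ratio test on column x1 — row 1: 22/5 = 22/5; row 2: 25/5 = 5. Minimum is 22/5 at row 1 (s1 leaves); pivot element 5.
Divide row 1 by 5; eliminate column x1 from the other rows.
In the new row 1, the RHS entry is the old entry divided by the pivot: 22/5 = 22/5.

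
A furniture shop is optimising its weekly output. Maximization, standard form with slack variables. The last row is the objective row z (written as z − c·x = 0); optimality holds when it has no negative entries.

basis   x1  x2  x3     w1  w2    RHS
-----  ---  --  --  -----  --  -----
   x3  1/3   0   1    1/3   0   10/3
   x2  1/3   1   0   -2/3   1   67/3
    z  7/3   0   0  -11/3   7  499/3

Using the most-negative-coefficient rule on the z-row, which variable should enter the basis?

w1

Negative z-row entries: w1: -11/3.
The most negative is -11/3 in column w1, so w1 enters.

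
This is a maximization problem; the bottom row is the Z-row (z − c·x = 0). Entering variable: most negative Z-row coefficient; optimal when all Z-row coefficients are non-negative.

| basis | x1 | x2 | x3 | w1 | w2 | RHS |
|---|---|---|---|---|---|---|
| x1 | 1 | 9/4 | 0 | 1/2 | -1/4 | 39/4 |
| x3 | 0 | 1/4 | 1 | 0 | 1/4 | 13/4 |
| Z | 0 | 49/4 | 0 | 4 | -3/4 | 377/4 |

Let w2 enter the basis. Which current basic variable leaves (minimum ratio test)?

x3

Column w2 entries and ratios — x1: -1/4 ≤ 0, skip; x3: (13/4)/(1/4) = 13.
Smallest ratio is 13 in the row of x3, so x3 leaves.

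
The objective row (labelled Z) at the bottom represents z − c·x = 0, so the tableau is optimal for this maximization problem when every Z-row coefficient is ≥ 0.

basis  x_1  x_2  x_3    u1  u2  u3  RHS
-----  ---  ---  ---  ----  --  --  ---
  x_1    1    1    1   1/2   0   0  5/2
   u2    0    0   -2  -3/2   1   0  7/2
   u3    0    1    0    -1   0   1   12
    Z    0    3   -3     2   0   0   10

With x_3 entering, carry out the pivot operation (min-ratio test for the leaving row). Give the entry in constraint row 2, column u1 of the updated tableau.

-1/2

Ratio test on column x_3 — row 1: (5/2)/1 = 5/2; row 2: entry -2 ≤ 0; row 3: entry 0 ≤ 0. Minimum is 5/2 at row 1 (x_1 leaves); pivot element 1.
Divide row 1 by 1; eliminate column x_3 from the other rows.
Row 2 update in column u1: -3/2 − (-2)·(1/2) = -1/2.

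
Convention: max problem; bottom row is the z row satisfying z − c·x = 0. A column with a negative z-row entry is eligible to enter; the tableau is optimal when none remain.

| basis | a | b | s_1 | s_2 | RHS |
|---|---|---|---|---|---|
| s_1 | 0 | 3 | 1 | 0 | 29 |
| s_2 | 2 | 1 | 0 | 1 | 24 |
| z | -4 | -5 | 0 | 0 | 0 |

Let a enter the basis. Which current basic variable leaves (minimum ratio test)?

Column a entries and ratios — s_1: 0 ≤ 0, skip; s_2: 24/2 = 12.
Smallest ratio is 12 in the row of s_2, so s_2 leaves.

s_2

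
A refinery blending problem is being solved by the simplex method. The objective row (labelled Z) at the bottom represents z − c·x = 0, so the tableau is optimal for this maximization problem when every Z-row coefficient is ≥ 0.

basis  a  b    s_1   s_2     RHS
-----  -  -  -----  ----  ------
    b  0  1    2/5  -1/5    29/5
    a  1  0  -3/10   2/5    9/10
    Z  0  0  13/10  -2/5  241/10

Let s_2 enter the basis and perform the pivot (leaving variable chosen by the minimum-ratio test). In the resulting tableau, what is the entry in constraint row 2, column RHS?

Ratio test on column s_2 — row 1: entry -1/5 ≤ 0; row 2: (9/10)/(2/5) = 9/4. Minimum is 9/4 at row 2 (a leaves); pivot element 2/5.
Divide row 2 by 2/5; eliminate column s_2 from the other rows.
In the new row 2, the RHS entry is the old entry divided by the pivot: (9/10)/(2/5) = 9/4.

9/4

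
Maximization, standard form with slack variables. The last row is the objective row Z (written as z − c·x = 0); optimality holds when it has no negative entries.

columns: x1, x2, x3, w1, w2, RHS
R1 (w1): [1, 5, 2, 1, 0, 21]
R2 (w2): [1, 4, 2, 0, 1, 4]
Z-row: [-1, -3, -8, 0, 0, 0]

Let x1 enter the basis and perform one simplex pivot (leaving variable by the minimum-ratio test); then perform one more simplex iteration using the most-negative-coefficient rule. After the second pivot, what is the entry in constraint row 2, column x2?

2

Ratio test on column x1 — row 1: 21/1 = 21; row 2: 4/1 = 4. Minimum is 4 at row 2 (w2 leaves); pivot element 1.
Divide row 2 by 1; eliminate column x1 from the other rows.
Second iteration: most negative Z-row entry is -6 in column x3, so x3 enters.
Ratio test on column x3 — row 1: entry 0 ≤ 0; row 2: 4/2 = 2. Minimum is 2 at row 2 (x1 leaves); pivot element 2.
Divide row 2 by 2; eliminate column x3 from the other rows.
After both pivots, the entry at constraint row 2, column x2 is 2.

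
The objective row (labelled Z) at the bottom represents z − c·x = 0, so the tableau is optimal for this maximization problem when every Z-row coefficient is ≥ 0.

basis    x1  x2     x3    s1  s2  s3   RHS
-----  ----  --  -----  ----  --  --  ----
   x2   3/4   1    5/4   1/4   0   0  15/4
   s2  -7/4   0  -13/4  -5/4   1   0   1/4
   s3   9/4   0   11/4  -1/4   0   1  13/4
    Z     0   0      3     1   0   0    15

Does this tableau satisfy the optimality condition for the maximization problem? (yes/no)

yes

Every Z-row coefficient is ≥ 0, so the tableau is optimal.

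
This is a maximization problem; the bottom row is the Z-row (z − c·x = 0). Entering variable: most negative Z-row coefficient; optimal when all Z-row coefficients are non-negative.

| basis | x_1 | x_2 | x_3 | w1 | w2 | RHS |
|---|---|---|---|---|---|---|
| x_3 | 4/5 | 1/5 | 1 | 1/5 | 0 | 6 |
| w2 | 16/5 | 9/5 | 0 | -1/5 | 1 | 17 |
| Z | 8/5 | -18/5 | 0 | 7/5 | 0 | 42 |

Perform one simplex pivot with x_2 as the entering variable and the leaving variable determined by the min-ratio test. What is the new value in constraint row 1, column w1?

Ratio test on column x_2 — row 1: 6/(1/5) = 30; row 2: 17/(9/5) = 85/9. Minimum is 85/9 at row 2 (w2 leaves); pivot element 9/5.
Divide row 2 by 9/5; eliminate column x_2 from the other rows.
Row 1 update in column w1: 1/5 − (1/5)·(-1/9) = 2/9.

2/9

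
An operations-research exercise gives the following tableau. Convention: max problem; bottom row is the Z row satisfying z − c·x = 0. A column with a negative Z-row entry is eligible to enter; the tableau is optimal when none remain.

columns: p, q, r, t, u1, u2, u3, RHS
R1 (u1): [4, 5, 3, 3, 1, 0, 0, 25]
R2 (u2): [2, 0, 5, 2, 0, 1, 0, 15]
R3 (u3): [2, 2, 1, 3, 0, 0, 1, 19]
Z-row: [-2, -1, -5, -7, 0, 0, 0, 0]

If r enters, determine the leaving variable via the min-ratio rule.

u2

Column r entries and ratios — u1: 25/3 = 25/3; u2: 15/5 = 3; u3: 19/1 = 19.
Smallest ratio is 3 in the row of u2, so u2 leaves.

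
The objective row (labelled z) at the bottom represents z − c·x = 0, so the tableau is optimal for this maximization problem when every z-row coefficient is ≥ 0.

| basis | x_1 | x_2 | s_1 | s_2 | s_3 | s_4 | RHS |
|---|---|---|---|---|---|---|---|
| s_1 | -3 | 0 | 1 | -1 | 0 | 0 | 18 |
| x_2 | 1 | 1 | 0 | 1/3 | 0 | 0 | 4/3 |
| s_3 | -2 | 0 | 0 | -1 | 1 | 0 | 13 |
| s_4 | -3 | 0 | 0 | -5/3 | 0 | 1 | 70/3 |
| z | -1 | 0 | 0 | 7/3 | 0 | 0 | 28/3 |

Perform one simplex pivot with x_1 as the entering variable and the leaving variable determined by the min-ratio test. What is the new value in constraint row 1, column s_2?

0

Ratio test on column x_1 — row 1: entry -3 ≤ 0; row 2: (4/3)/1 = 4/3; row 3: entry -2 ≤ 0; row 4: entry -3 ≤ 0. Minimum is 4/3 at row 2 (x_2 leaves); pivot element 1.
Divide row 2 by 1; eliminate column x_1 from the other rows.
Row 1 update in column s_2: -1 − (-3)·(1/3) = 0.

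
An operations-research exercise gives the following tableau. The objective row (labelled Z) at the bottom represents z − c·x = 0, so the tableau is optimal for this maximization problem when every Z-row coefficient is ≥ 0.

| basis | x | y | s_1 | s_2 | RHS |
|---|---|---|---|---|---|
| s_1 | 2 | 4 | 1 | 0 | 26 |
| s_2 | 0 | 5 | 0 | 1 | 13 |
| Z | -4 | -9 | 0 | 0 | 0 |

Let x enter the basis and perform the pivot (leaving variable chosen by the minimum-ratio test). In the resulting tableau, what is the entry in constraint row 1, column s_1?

Ratio test on column x — row 1: 26/2 = 13; row 2: entry 0 ≤ 0. Minimum is 13 at row 1 (s_1 leaves); pivot element 2.
Divide row 1 by 2; eliminate column x from the other rows.
In the new row 1, the s_1 entry is the old entry divided by the pivot: 1/2 = 1/2.

1/2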